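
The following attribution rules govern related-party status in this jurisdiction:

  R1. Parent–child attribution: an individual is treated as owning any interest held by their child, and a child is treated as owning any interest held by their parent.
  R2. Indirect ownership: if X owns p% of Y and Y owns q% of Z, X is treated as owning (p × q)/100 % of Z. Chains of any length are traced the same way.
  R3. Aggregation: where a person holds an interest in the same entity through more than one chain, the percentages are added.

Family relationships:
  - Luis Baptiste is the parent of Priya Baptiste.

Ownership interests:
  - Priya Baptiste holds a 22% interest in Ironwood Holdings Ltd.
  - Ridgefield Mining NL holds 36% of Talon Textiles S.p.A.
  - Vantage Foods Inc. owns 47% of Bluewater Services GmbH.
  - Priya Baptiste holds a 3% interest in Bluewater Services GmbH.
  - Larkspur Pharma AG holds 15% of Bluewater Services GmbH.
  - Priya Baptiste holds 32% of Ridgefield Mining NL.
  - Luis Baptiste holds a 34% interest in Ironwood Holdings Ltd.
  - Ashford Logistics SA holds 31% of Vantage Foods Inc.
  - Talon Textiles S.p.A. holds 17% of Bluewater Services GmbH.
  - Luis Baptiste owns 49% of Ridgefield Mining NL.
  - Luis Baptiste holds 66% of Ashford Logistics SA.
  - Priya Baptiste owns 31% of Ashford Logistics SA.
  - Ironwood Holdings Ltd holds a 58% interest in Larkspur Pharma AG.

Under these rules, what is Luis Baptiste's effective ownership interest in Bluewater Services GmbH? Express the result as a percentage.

By parent–child attribution (R1), Luis Baptiste is treated as also owning Priya Baptiste's interest in Ridgefield Mining NL, giving 49% + 32% = 81%.
By parent–child attribution (R1), Luis Baptiste is treated as also owning Priya Baptiste's interest in Ashford Logistics SA, giving 66% + 31% = 97%.
By parent–child attribution (R1), Luis Baptiste is treated as also owning Priya Baptiste's interest in Ironwood Holdings Ltd, giving 34% + 22% = 56%.
By parent–child attribution (R1), Luis Baptiste is treated as owning Priya Baptiste's 3% interest in Bluewater Services GmbH.
Chain via Ridgefield Mining NL → Talon Textiles S.p.A. (R2): 81% × 36% × 17% = 4.9572% of Bluewater Services GmbH.
Chain via Ashford Logistics SA → Vantage Foods Inc. (R2): 97% × 31% × 47% = 14.1329% of Bluewater Services GmbH.
Chain via Ironwood Holdings Ltd → Larkspur Pharma AG (R2): 56% × 58% × 15% = 4.872% of Bluewater Services GmbH.
Direct interest in Bluewater Services GmbH: 3%.
Aggregating (R3): 4.9572% + 14.1329% + 4.872% + 3% = 26.9621%.

26.9621%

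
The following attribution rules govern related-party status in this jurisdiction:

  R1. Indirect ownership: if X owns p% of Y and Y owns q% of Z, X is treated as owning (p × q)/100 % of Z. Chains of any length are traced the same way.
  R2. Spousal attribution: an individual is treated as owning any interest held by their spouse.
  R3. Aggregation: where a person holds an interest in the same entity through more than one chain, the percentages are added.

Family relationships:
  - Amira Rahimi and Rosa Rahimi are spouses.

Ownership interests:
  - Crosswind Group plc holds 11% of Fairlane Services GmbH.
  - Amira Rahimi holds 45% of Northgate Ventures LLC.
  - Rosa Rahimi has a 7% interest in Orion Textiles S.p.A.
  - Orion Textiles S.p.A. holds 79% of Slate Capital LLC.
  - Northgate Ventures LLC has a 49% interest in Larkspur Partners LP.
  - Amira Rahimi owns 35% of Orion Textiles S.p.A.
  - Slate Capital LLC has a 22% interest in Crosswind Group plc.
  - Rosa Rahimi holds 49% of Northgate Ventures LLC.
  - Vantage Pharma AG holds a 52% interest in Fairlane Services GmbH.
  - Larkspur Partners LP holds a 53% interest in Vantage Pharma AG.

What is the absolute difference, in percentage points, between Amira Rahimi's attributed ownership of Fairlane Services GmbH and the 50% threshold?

36.502908

By spousal attribution (R2), Amira Rahimi is treated as also owning Rosa Rahimi's interest in Northgate Ventures LLC, giving 45% + 49% = 94%.
By spousal attribution (R2), Amira Rahimi is treated as also owning Rosa Rahimi's interest in Orion Textiles S.p.A, giving 35% + 7% = 42%.
Chain via Northgate Ventures LLC → Larkspur Partners LP → Vantage Pharma AG (R1): 94% × 49% × 53% × 52% = 12.694136% of Fairlane Services GmbH.
Chain via Orion Textiles S.p.A. → Slate Capital LLC → Crosswind Group plc (R1): 42% × 79% × 22% × 11% = 0.802956% of Fairlane Services GmbH.
Aggregating (R3): 12.694136% + 0.802956% = 13.497092%.
13.497092% falls short of the 50% threshold by 36.502908 percentage points.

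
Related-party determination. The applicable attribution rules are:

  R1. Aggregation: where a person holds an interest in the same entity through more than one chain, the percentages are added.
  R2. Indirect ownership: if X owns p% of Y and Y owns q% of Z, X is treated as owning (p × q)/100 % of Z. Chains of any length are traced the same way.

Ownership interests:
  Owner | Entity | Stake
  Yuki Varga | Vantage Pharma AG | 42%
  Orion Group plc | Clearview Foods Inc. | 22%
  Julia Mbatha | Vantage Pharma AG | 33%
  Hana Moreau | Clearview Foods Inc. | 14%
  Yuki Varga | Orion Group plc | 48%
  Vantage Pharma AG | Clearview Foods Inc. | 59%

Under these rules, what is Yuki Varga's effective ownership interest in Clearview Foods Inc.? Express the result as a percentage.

35.34%

Chain via Orion Group plc (R2): 48% × 22% = 10.56% of Clearview Foods Inc.
Chain via Vantage Pharma AG (R2): 42% × 59% = 24.78% of Clearview Foods Inc.
Aggregating (R1): 10.56% + 24.78% = 35.34%.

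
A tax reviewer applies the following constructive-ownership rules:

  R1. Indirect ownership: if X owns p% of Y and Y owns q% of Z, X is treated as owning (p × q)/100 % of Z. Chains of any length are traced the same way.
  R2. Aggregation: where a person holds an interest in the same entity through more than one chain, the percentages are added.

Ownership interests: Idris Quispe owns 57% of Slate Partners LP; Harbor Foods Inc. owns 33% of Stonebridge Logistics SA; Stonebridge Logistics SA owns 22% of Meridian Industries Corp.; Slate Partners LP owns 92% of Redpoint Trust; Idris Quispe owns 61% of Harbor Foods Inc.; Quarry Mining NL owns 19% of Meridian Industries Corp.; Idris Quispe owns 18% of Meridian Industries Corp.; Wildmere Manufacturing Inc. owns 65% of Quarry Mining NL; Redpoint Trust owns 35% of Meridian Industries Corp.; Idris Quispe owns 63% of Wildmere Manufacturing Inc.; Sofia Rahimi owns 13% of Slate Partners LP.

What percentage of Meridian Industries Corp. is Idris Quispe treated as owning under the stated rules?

48.5631%

Chain via Wildmere Manufacturing Inc. → Quarry Mining NL (R1): 63% × 65% × 19% = 7.7805% of Meridian Industries Corp.
Chain via Slate Partners LP → Redpoint Trust (R1): 57% × 92% × 35% = 18.354% of Meridian Industries Corp.
Chain via Harbor Foods Inc. → Stonebridge Logistics SA (R1): 61% × 33% × 22% = 4.4286% of Meridian Industries Corp.
Direct interest in Meridian Industries Corp: 18%.
Aggregating (R2): 7.7805% + 18.354% + 4.4286% + 18% = 48.5631%.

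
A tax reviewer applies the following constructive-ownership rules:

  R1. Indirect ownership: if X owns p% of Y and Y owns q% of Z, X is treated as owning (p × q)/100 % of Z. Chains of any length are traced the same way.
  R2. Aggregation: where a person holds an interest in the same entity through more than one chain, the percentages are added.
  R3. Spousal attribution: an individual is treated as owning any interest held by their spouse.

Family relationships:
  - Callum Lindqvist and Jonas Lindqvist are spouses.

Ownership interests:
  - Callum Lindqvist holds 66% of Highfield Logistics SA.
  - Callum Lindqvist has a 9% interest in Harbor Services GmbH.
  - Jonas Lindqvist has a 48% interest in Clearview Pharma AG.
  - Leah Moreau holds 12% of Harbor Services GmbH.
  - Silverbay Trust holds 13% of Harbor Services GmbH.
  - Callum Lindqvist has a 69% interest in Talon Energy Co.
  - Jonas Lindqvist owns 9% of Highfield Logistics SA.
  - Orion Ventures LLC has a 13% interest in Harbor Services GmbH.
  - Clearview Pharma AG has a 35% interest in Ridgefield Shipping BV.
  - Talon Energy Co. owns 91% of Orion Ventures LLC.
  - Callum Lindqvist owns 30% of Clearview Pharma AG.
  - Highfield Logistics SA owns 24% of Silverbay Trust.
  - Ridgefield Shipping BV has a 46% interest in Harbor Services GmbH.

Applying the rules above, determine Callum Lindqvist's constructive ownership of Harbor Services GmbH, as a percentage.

32.0607%

By spousal attribution (R3), Callum Lindqvist is treated as also owning Jonas Lindqvist's interest in Highfield Logistics SA, giving 66% + 9% = 75%.
By spousal attribution (R3), Callum Lindqvist is treated as also owning Jonas Lindqvist's interest in Clearview Pharma AG, giving 30% + 48% = 78%.
Chain via Talon Energy Co. → Orion Ventures LLC (R1): 69% × 91% × 13% = 8.1627% of Harbor Services GmbH.
Chain via Highfield Logistics SA → Silverbay Trust (R1): 75% × 24% × 13% = 2.34% of Harbor Services GmbH.
Chain via Clearview Pharma AG → Ridgefield Shipping BV (R1): 78% × 35% × 46% = 12.558% of Harbor Services GmbH.
Direct interest in Harbor Services GmbH: 9%.
Aggregating (R2): 8.1627% + 2.34% + 12.558% + 9% = 32.0607%.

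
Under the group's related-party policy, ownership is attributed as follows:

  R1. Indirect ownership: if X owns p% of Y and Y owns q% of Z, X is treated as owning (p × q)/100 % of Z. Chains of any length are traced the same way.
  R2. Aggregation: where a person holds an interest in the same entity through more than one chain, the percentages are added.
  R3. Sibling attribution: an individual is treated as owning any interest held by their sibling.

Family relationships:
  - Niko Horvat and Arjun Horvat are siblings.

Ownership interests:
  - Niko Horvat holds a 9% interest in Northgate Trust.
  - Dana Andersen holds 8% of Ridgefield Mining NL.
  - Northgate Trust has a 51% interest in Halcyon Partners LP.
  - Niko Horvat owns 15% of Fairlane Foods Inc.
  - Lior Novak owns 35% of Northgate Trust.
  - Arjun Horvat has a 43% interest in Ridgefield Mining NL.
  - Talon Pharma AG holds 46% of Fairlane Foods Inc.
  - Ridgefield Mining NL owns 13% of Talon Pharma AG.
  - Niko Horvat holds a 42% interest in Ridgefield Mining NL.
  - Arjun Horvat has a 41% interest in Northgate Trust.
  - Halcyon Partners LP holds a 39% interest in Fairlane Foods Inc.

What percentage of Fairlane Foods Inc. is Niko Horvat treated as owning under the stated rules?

By sibling attribution (R3), Niko Horvat is treated as also owning Arjun Horvat's interest in Ridgefield Mining NL, giving 42% + 43% = 85%.
By sibling attribution (R3), Niko Horvat is treated as also owning Arjun Horvat's interest in Northgate Trust, giving 9% + 41% = 50%.
Chain via Ridgefield Mining NL → Talon Pharma AG (R1): 85% × 13% × 46% = 5.083% of Fairlane Foods Inc.
Chain via Northgate Trust → Halcyon Partners LP (R1): 50% × 51% × 39% = 9.945% of Fairlane Foods Inc.
Direct interest in Fairlane Foods Inc: 15%.
Aggregating (R2): 5.083% + 9.945% + 15% = 30.028%.

30.028%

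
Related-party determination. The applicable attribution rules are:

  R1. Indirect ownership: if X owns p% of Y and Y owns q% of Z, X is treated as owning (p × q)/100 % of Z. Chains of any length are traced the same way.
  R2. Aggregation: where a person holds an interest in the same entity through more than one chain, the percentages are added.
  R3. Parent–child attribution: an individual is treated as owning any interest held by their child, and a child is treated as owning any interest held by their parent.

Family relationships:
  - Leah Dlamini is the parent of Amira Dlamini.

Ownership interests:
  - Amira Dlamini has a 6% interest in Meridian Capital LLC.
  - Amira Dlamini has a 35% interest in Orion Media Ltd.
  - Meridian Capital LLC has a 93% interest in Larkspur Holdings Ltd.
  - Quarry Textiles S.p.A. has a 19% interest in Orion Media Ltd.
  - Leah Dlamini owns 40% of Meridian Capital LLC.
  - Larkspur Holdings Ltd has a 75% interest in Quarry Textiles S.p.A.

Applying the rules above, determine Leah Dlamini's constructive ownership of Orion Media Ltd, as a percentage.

By parent–child attribution (R3), Leah Dlamini is treated as also owning Amira Dlamini's interest in Meridian Capital LLC, giving 40% + 6% = 46%.
By parent–child attribution (R3), Leah Dlamini is treated as owning Amira Dlamini's 35% interest in Orion Media Ltd.
Chain via Meridian Capital LLC → Larkspur Holdings Ltd → Quarry Textiles S.p.A. (R1): 46% × 93% × 75% × 19% = 6.09615% of Orion Media Ltd.
Direct interest in Orion Media Ltd: 35%.
Aggregating (R2): 6.09615% + 35% = 41.09615%.

41.09615%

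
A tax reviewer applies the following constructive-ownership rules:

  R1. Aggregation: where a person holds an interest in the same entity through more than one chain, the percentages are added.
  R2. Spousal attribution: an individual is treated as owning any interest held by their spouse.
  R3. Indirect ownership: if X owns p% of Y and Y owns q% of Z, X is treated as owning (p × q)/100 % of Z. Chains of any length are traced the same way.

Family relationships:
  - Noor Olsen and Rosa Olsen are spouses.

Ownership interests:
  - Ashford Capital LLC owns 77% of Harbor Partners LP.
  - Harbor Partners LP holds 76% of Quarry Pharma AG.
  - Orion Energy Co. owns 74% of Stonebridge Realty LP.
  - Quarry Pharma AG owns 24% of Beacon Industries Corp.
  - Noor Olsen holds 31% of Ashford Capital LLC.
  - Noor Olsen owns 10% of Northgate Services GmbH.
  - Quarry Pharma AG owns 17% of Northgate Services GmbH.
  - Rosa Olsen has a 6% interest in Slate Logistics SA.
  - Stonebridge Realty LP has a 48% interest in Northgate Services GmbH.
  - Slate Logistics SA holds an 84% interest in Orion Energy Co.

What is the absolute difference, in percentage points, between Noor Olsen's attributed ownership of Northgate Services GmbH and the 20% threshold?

5.125788

By spousal attribution (R2), Noor Olsen is treated as owning Rosa Olsen's 6% interest in Slate Logistics SA.
Chain via Ashford Capital LLC → Harbor Partners LP → Quarry Pharma AG (R3): 31% × 77% × 76% × 17% = 3.084004% of Northgate Services GmbH.
Direct interest in Northgate Services GmbH: 10%.
Chain via Slate Logistics SA → Orion Energy Co. → Stonebridge Realty LP (R3): 6% × 84% × 74% × 48% = 1.790208% of Northgate Services GmbH.
Aggregating (R1): 3.084004% + 10% + 1.790208% = 14.874212%.
14.874212% falls short of the 20% threshold by 5.125788 percentage points.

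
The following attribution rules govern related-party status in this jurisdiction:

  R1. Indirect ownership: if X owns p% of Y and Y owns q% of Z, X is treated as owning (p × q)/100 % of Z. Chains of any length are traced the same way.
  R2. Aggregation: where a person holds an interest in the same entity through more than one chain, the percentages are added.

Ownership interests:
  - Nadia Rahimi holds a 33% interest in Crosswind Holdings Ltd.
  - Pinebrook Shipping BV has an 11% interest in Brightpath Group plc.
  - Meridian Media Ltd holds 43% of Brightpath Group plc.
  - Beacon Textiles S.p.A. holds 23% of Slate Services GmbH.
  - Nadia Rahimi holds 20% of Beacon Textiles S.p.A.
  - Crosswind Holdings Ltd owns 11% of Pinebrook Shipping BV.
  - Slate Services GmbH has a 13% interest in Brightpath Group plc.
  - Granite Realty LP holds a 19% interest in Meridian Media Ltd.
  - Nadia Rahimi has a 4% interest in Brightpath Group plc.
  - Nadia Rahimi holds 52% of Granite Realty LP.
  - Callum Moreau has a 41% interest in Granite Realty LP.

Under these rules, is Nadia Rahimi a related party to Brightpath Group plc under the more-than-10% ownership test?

No

Chain via Beacon Textiles S.p.A. → Slate Services GmbH (R1): 20% × 23% × 13% = 0.598% of Brightpath Group plc.
Chain via Crosswind Holdings Ltd → Pinebrook Shipping BV (R1): 33% × 11% × 11% = 0.3993% of Brightpath Group plc.
Chain via Granite Realty LP → Meridian Media Ltd (R1): 52% × 19% × 43% = 4.2484% of Brightpath Group plc.
Direct interest in Brightpath Group plc: 4%.
Aggregating (R2): 0.598% + 0.3993% + 4.2484% + 4% = 9.2457%.
9.2457% does not exceed the 10% threshold, so Nadia is not a related party to Brightpath Group plc.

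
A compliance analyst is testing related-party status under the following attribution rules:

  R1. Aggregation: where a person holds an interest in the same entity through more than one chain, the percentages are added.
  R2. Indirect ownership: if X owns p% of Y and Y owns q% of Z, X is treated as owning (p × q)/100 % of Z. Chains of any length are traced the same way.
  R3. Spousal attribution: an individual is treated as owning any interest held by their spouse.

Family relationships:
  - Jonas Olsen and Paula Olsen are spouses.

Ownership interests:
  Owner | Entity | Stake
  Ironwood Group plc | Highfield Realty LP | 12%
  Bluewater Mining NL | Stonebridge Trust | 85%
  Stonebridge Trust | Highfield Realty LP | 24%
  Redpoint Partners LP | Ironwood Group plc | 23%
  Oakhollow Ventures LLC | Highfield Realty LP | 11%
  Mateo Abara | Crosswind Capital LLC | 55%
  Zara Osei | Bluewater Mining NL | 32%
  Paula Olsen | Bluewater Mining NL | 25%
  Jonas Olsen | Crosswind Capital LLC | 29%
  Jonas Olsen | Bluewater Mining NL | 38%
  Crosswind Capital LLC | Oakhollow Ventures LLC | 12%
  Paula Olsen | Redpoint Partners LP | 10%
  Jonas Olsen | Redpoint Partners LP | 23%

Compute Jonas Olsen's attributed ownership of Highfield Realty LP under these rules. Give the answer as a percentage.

14.1456%

By spousal attribution (R3), Jonas Olsen is treated as also owning Paula Olsen's interest in Redpoint Partners LP, giving 23% + 10% = 33%.
By spousal attribution (R3), Jonas Olsen is treated as also owning Paula Olsen's interest in Bluewater Mining NL, giving 38% + 25% = 63%.
Chain via Crosswind Capital LLC → Oakhollow Ventures LLC (R2): 29% × 12% × 11% = 0.3828% of Highfield Realty LP.
Chain via Redpoint Partners LP → Ironwood Group plc (R2): 33% × 23% × 12% = 0.9108% of Highfield Realty LP.
Chain via Bluewater Mining NL → Stonebridge Trust (R2): 63% × 85% × 24% = 12.852% of Highfield Realty LP.
Aggregating (R1): 0.3828% + 0.9108% + 12.852% = 14.1456%.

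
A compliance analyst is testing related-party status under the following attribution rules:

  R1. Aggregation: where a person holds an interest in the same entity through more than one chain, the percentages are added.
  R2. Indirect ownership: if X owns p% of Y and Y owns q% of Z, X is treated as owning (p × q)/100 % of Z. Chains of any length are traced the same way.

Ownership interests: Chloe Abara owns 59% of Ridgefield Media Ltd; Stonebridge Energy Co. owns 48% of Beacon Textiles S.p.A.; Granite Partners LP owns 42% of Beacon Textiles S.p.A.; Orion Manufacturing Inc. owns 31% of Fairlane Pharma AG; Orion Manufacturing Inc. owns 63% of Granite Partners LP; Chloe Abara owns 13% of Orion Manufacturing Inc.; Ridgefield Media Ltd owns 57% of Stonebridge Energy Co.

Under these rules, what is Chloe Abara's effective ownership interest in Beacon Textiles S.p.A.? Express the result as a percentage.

19.5822%

Chain via Orion Manufacturing Inc. → Granite Partners LP (R2): 13% × 63% × 42% = 3.4398% of Beacon Textiles S.p.A.
Chain via Ridgefield Media Ltd → Stonebridge Energy Co. (R2): 59% × 57% × 48% = 16.1424% of Beacon Textiles S.p.A.
Aggregating (R1): 3.4398% + 16.1424% = 19.5822%.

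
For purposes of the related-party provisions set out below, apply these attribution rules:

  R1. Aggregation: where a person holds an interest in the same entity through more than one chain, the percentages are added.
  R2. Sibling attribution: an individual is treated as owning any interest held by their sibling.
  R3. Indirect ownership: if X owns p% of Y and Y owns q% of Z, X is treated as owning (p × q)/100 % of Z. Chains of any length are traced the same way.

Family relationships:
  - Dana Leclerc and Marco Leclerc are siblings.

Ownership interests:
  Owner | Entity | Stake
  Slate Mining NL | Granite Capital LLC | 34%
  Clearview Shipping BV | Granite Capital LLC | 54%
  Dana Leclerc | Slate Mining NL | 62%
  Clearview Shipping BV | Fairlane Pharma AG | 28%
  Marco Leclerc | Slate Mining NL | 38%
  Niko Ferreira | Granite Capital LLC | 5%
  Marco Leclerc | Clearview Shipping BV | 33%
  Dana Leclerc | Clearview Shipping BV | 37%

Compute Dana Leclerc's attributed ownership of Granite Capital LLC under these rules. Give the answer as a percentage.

71.8%

By sibling attribution (R2), Dana Leclerc is treated as also owning Marco Leclerc's interest in Clearview Shipping BV, giving 37% + 33% = 70%.
By sibling attribution (R2), Dana Leclerc is treated as also owning Marco Leclerc's interest in Slate Mining NL, giving 62% + 38% = 100%.
Chain via Clearview Shipping BV (R3): 70% × 54% = 37.8% of Granite Capital LLC.
Chain via Slate Mining NL (R3): 100% × 34% = 34% of Granite Capital LLC.
Aggregating (R1): 37.8% + 34% = 71.8%.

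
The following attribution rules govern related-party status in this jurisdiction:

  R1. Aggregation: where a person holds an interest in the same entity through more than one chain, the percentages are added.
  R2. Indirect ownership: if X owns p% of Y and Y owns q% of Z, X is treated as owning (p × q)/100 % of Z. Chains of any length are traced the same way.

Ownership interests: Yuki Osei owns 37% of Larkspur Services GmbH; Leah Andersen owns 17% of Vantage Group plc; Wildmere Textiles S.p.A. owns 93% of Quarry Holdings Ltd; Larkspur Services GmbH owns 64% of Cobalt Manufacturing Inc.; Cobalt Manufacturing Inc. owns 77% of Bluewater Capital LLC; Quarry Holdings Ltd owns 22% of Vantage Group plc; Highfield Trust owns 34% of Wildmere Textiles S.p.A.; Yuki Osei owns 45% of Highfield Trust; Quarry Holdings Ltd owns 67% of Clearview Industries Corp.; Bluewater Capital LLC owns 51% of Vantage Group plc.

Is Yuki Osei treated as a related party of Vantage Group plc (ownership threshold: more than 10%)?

Chain via Highfield Trust → Wildmere Textiles S.p.A. → Quarry Holdings Ltd (R2): 45% × 34% × 93% × 22% = 3.13038% of Vantage Group plc.
Chain via Larkspur Services GmbH → Cobalt Manufacturing Inc. → Bluewater Capital LLC (R2): 37% × 64% × 77% × 51% = 9.299136% of Vantage Group plc.
Aggregating (R1): 3.13038% + 9.299136% = 12.429516%.
12.429516% exceeds the 10% threshold, so Yuki is a related party to Vantage Group plc.

Yes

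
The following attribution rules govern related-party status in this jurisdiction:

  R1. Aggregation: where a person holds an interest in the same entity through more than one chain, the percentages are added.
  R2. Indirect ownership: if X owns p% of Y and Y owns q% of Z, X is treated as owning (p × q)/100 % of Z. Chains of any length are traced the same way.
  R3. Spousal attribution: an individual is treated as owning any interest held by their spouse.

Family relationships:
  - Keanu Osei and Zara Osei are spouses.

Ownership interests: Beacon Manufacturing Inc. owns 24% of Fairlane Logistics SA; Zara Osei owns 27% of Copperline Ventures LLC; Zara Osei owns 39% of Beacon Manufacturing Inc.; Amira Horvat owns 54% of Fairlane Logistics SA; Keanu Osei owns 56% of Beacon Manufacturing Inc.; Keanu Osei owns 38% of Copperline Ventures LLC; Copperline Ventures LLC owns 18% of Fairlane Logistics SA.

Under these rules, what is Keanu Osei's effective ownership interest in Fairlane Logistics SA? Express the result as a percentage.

34.5%

By spousal attribution (R3), Keanu Osei is treated as also owning Zara Osei's interest in Beacon Manufacturing Inc, giving 56% + 39% = 95%.
By spousal attribution (R3), Keanu Osei is treated as also owning Zara Osei's interest in Copperline Ventures LLC, giving 38% + 27% = 65%.
Chain via Beacon Manufacturing Inc. (R2): 95% × 24% = 22.8% of Fairlane Logistics SA.
Chain via Copperline Ventures LLC (R2): 65% × 18% = 11.7% of Fairlane Logistics SA.
Aggregating (R1): 22.8% + 11.7% = 34.5%.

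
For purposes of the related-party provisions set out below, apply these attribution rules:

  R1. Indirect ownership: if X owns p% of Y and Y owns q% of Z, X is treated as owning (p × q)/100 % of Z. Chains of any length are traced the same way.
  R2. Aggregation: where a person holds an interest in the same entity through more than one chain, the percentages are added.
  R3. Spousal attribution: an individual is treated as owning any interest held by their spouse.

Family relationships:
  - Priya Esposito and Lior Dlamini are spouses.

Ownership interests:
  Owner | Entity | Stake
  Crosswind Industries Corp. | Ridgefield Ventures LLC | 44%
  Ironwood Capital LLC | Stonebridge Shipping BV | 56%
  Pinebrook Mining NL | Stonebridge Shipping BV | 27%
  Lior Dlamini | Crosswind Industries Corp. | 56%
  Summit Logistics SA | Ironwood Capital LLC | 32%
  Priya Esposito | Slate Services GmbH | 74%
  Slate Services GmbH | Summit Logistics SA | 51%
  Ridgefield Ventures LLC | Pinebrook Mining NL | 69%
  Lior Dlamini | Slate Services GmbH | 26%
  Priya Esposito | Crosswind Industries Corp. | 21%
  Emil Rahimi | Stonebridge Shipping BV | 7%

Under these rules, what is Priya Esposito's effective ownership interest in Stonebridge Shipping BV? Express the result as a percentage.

15.451044%

By spousal attribution (R3), Priya Esposito is treated as also owning Lior Dlamini's interest in Crosswind Industries Corp, giving 21% + 56% = 77%.
By spousal attribution (R3), Priya Esposito is treated as also owning Lior Dlamini's interest in Slate Services GmbH, giving 74% + 26% = 100%.
Chain via Crosswind Industries Corp. → Ridgefield Ventures LLC → Pinebrook Mining NL (R1): 77% × 44% × 69% × 27% = 6.311844% of Stonebridge Shipping BV.
Chain via Slate Services GmbH → Summit Logistics SA → Ironwood Capital LLC (R1): 100% × 51% × 32% × 56% = 9.1392% of Stonebridge Shipping BV.
Aggregating (R2): 6.311844% + 9.1392% = 15.451044%.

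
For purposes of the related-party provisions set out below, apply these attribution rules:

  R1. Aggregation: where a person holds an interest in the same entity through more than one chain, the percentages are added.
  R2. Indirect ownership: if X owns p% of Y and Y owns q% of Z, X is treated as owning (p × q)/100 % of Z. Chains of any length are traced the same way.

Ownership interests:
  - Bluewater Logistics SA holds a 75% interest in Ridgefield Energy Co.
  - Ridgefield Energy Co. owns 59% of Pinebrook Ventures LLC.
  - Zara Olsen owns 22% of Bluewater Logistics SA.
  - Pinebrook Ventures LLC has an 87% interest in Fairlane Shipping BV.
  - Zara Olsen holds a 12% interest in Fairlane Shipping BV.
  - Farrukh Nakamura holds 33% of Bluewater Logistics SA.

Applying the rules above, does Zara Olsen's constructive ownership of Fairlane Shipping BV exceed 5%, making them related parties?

Yes

Chain via Bluewater Logistics SA → Ridgefield Energy Co. → Pinebrook Ventures LLC (R2): 22% × 75% × 59% × 87% = 8.46945% of Fairlane Shipping BV.
Direct interest in Fairlane Shipping BV: 12%.
Aggregating (R1): 8.46945% + 12% = 20.46945%.
20.46945% exceeds the 5% threshold, so Zara is a related party to Fairlane Shipping BV.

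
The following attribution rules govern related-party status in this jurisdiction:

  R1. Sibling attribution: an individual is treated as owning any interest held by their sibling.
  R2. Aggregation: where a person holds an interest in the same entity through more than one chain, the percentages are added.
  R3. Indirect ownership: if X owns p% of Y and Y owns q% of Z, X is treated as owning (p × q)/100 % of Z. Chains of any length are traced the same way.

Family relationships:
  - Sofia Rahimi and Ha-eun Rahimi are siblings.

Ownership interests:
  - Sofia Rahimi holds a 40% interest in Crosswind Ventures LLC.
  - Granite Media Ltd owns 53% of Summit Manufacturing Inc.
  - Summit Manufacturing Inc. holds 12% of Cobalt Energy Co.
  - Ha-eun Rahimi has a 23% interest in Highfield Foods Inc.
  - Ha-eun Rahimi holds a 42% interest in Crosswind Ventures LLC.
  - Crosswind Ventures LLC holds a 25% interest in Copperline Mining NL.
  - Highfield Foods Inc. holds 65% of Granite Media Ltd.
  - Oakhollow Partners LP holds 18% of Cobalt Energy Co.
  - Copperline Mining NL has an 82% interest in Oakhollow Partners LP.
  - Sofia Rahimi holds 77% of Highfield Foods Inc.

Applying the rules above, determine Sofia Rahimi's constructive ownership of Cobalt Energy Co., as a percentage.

7.1598%

By sibling attribution (R1), Sofia Rahimi is treated as also owning Ha-eun Rahimi's interest in Highfield Foods Inc, giving 77% + 23% = 100%.
By sibling attribution (R1), Sofia Rahimi is treated as also owning Ha-eun Rahimi's interest in Crosswind Ventures LLC, giving 40% + 42% = 82%.
Chain via Highfield Foods Inc. → Granite Media Ltd → Summit Manufacturing Inc. (R3): 100% × 65% × 53% × 12% = 4.134% of Cobalt Energy Co.
Chain via Crosswind Ventures LLC → Copperline Mining NL → Oakhollow Partners LP (R3): 82% × 25% × 82% × 18% = 3.0258% of Cobalt Energy Co.
Aggregating (R2): 4.134% + 3.0258% = 7.1598%.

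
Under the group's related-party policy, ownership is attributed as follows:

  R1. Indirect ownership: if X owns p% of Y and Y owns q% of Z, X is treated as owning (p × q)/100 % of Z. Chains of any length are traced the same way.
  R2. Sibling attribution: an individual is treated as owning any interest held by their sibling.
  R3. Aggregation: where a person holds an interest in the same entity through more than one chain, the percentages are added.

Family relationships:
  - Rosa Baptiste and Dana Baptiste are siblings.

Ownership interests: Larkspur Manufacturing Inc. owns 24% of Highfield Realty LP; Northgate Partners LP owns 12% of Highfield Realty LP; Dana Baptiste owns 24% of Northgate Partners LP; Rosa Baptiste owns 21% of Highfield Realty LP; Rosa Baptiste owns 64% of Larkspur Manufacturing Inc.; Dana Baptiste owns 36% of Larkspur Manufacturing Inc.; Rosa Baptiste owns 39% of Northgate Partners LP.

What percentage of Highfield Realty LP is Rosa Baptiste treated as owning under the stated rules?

52.56%

By sibling attribution (R2), Rosa Baptiste is treated as also owning Dana Baptiste's interest in Northgate Partners LP, giving 39% + 24% = 63%.
By sibling attribution (R2), Rosa Baptiste is treated as also owning Dana Baptiste's interest in Larkspur Manufacturing Inc, giving 64% + 36% = 100%.
Chain via Northgate Partners LP (R1): 63% × 12% = 7.56% of Highfield Realty LP.
Chain via Larkspur Manufacturing Inc. (R1): 100% × 24% = 24% of Highfield Realty LP.
Direct interest in Highfield Realty LP: 21%.
Aggregating (R3): 7.56% + 24% + 21% = 52.56%.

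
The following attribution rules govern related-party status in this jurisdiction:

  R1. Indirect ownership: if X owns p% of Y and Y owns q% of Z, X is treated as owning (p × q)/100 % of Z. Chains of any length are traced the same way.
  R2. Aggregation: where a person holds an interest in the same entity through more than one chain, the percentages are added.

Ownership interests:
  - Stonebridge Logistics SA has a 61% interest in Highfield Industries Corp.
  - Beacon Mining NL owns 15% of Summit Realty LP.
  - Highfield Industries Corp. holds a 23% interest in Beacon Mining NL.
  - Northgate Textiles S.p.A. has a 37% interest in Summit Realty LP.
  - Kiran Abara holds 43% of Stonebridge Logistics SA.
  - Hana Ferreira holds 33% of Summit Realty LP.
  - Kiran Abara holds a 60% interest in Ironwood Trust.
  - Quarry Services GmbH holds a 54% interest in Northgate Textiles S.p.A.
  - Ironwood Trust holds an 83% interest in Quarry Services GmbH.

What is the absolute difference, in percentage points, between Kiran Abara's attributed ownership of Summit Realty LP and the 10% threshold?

0.854975

Chain via Stonebridge Logistics SA → Highfield Industries Corp. → Beacon Mining NL (R1): 43% × 61% × 23% × 15% = 0.904935% of Summit Realty LP.
Chain via Ironwood Trust → Quarry Services GmbH → Northgate Textiles S.p.A. (R1): 60% × 83% × 54% × 37% = 9.95004% of Summit Realty LP.
Aggregating (R2): 0.904935% + 9.95004% = 10.854975%.
10.854975% exceeds the 10% threshold by 0.854975 percentage points.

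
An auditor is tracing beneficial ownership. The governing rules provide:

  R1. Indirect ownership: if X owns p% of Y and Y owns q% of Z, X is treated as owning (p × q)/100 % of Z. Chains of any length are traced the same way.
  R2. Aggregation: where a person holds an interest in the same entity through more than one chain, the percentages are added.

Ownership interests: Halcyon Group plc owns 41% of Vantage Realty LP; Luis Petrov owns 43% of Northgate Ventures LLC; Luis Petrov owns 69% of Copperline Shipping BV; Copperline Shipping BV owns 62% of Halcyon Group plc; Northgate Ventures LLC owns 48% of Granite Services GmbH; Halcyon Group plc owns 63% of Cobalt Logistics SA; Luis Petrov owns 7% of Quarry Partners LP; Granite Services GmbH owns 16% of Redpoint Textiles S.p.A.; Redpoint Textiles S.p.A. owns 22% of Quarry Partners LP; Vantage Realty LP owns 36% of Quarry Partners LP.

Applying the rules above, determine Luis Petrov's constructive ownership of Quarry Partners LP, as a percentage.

Chain via Northgate Ventures LLC → Granite Services GmbH → Redpoint Textiles S.p.A. (R1): 43% × 48% × 16% × 22% = 0.726528% of Quarry Partners LP.
Chain via Copperline Shipping BV → Halcyon Group plc → Vantage Realty LP (R1): 69% × 62% × 41% × 36% = 6.314328% of Quarry Partners LP.
Direct interest in Quarry Partners LP: 7%.
Aggregating (R2): 0.726528% + 6.314328% + 7% = 14.040856%.

14.040856%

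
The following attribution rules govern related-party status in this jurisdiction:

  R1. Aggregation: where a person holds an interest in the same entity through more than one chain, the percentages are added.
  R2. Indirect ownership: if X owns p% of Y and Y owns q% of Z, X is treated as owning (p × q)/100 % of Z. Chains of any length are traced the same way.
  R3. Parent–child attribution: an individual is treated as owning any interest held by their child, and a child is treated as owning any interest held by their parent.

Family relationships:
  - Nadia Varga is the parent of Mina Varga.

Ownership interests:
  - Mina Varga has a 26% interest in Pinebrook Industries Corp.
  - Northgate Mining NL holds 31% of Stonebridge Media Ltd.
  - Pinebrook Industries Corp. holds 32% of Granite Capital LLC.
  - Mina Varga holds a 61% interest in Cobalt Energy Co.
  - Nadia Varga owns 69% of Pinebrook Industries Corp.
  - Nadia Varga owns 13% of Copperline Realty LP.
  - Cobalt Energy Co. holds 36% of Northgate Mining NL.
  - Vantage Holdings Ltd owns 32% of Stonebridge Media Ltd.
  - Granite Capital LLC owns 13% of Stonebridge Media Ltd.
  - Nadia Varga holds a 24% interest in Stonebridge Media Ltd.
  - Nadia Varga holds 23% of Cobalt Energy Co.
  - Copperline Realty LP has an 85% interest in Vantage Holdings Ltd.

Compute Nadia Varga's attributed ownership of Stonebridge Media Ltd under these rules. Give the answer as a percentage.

40.8624%

By parent–child attribution (R3), Nadia Varga is treated as also owning Mina Varga's interest in Cobalt Energy Co, giving 23% + 61% = 84%.
By parent–child attribution (R3), Nadia Varga is treated as also owning Mina Varga's interest in Pinebrook Industries Corp, giving 69% + 26% = 95%.
Chain via Copperline Realty LP → Vantage Holdings Ltd (R2): 13% × 85% × 32% = 3.536% of Stonebridge Media Ltd.
Chain via Cobalt Energy Co. → Northgate Mining NL (R2): 84% × 36% × 31% = 9.3744% of Stonebridge Media Ltd.
Chain via Pinebrook Industries Corp. → Granite Capital LLC (R2): 95% × 32% × 13% = 3.952% of Stonebridge Media Ltd.
Direct interest in Stonebridge Media Ltd: 24%.
Aggregating (R1): 3.536% + 9.3744% + 3.952% + 24% = 40.8624%.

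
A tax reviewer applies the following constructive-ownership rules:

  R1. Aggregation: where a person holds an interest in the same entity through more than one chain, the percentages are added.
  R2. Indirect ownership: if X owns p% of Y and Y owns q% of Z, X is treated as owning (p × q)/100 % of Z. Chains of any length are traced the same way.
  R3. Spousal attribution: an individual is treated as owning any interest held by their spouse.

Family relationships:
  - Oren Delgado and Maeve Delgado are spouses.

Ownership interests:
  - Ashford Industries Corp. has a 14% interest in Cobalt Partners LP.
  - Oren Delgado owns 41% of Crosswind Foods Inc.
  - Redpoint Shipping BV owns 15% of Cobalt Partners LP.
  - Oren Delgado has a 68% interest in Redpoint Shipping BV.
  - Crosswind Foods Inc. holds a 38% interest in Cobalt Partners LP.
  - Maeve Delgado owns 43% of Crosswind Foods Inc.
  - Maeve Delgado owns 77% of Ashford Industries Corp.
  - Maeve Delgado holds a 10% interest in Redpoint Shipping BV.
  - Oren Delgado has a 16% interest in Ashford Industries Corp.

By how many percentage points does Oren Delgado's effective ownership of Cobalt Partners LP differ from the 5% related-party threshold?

51.64

By spousal attribution (R3), Oren Delgado is treated as also owning Maeve Delgado's interest in Ashford Industries Corp, giving 16% + 77% = 93%.
By spousal attribution (R3), Oren Delgado is treated as also owning Maeve Delgado's interest in Crosswind Foods Inc, giving 41% + 43% = 84%.
By spousal attribution (R3), Oren Delgado is treated as also owning Maeve Delgado's interest in Redpoint Shipping BV, giving 68% + 10% = 78%.
Chain via Ashford Industries Corp. (R2): 93% × 14% = 13.02% of Cobalt Partners LP.
Chain via Crosswind Foods Inc. (R2): 84% × 38% = 31.92% of Cobalt Partners LP.
Chain via Redpoint Shipping BV (R2): 78% × 15% = 11.7% of Cobalt Partners LP.
Aggregating (R1): 13.02% + 31.92% + 11.7% = 56.64%.
56.64% exceeds the 5% threshold by 51.64 percentage points.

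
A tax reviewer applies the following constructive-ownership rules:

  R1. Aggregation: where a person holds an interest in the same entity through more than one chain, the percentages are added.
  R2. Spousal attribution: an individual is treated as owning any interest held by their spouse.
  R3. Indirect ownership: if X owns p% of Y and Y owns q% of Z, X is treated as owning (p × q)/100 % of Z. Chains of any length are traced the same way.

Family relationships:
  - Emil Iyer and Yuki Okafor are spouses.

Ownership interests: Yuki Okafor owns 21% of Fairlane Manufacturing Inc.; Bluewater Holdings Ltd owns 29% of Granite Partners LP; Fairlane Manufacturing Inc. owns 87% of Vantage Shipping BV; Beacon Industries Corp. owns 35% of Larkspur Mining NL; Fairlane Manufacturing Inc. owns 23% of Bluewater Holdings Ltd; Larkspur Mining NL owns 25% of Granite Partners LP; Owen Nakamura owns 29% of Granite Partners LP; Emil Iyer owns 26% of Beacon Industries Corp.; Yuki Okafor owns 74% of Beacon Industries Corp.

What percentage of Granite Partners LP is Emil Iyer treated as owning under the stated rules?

10.1507%

By spousal attribution (R2), Emil Iyer is treated as also owning Yuki Okafor's interest in Beacon Industries Corp, giving 26% + 74% = 100%.
By spousal attribution (R2), Emil Iyer is treated as owning Yuki Okafor's 21% interest in Fairlane Manufacturing Inc.
Chain via Beacon Industries Corp. → Larkspur Mining NL (R3): 100% × 35% × 25% = 8.75% of Granite Partners LP.
Chain via Fairlane Manufacturing Inc. → Bluewater Holdings Ltd (R3): 21% × 23% × 29% = 1.4007% of Granite Partners LP.
Aggregating (R1): 8.75% + 1.4007% = 10.1507%.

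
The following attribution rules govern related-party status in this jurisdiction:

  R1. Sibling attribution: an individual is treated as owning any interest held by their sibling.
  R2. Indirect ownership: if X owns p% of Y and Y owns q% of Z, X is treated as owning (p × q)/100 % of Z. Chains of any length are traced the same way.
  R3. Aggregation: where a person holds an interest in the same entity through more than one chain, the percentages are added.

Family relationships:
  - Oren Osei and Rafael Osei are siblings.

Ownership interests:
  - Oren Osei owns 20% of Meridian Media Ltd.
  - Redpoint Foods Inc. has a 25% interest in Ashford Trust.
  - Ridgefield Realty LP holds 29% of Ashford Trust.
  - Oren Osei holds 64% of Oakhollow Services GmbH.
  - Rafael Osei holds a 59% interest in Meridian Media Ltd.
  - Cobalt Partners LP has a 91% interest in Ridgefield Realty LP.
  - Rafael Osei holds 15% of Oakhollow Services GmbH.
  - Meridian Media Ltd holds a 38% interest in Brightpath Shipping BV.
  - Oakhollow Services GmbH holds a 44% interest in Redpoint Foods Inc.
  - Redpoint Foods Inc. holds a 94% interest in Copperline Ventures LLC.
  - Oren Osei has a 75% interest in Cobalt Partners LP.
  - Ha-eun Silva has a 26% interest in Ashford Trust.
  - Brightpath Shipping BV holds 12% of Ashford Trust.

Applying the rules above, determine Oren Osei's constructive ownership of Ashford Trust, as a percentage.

32.0849%

By sibling attribution (R1), Oren Osei is treated as also owning Rafael Osei's interest in Oakhollow Services GmbH, giving 64% + 15% = 79%.
By sibling attribution (R1), Oren Osei is treated as also owning Rafael Osei's interest in Meridian Media Ltd, giving 20% + 59% = 79%.
Chain via Oakhollow Services GmbH → Redpoint Foods Inc. (R2): 79% × 44% × 25% = 8.69% of Ashford Trust.
Chain via Cobalt Partners LP → Ridgefield Realty LP (R2): 75% × 91% × 29% = 19.7925% of Ashford Trust.
Chain via Meridian Media Ltd → Brightpath Shipping BV (R2): 79% × 38% × 12% = 3.6024% of Ashford Trust.
Aggregating (R3): 8.69% + 19.7925% + 3.6024% = 32.0849%.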